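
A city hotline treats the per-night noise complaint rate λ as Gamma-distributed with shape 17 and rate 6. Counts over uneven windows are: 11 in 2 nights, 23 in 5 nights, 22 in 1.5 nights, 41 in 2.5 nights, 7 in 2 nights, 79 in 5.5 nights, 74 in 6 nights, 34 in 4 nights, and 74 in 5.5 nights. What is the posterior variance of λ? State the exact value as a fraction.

191/800

Total count: 11 + 23 + 22 + 41 + 7 + 79 + 74 + 34 + 74 = 365.
Total exposure: 2 + 5 + 1.5 + 2.5 + 2 + 5.5 + 6 + 4 + 5.5 = 34 nights.
Conjugate update: add total count to the shape and total exposure to the rate, giving Gamma(382, 40).
Posterior variance = α'/β'² = 382/1600 = 191/800.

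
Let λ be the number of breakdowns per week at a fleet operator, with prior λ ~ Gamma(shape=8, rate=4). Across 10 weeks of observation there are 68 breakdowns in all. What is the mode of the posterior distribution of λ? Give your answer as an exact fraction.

75/14

Total count 68 over total exposure 10 weeks.
Gamma(α, β) with Poisson data over total exposure Σt gives posterior Gamma(α+Σx, β+Σt) = Gamma(76, 14).
Posterior mode = (α'−1)/β' = 75/14.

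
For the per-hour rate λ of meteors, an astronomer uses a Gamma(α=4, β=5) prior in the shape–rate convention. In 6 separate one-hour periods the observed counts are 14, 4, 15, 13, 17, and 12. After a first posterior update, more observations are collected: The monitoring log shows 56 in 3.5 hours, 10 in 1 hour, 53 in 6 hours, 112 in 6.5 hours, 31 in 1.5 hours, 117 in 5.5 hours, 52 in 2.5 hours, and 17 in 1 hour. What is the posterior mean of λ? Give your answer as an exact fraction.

1054/77

Total count: 14 + 4 + 15 + 13 + 17 + 12 = 75.
Total exposure: 6 hours.
After the first batch: Gamma(4 + 75, 5 + 6) = Gamma(79, 11).
Total count: 56 + 10 + 53 + 112 + 31 + 117 + 52 + 17 = 448.
Total exposure: 3.5 + 1 + 6 + 6.5 + 1.5 + 5.5 + 2.5 + 1 = 27.5 hours.
After the second batch: Gamma(79 + 448, 11 + 27.5) = Gamma(527, 77/2).
Posterior mean = α'/β' = 527/(77/2) = 1054/77.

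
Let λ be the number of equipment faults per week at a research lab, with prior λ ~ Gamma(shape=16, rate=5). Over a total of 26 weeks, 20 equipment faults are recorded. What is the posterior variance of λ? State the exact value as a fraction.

36/961

Total count 20 over total exposure 26 weeks.
Posterior: α' = 16 + 20 = 36, β' = 5 + 26 = 31.
Posterior variance = α'/β'² = 36/961.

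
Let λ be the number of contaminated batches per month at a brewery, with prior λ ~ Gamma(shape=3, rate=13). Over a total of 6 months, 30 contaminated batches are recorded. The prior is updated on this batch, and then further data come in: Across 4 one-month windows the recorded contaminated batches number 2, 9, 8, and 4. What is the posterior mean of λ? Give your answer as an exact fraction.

56/23

Total count 30 over total exposure 6 months.
After the first batch: Gamma(3 + 30, 13 + 6) = Gamma(33, 19).
Total count: 2 + 9 + 8 + 4 = 23.
Total exposure: 4 months.
After the second batch: Gamma(33 + 23, 19 + 4) = Gamma(56, 23).
Posterior mean = α'/β' = 56/23.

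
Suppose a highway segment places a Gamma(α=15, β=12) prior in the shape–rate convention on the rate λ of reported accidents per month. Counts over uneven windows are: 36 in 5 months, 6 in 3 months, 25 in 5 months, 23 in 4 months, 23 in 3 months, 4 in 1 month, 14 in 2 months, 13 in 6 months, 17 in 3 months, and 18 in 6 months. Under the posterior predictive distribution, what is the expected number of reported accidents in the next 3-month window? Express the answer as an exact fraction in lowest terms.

Total count: 36 + 6 + 25 + 23 + 23 + 4 + 14 + 13 + 17 + 18 = 179.
Total exposure: 5 + 3 + 5 + 4 + 3 + 1 + 2 + 6 + 3 + 6 = 38 months.
The Gamma prior is conjugate for the Poisson rate, so λ | data ~ Gamma(15+179, 12+38) = Gamma(194, 50).
Predictive mean over a 3-month window = T·E[λ|data] = 3·194/50 = 291/25.

291/25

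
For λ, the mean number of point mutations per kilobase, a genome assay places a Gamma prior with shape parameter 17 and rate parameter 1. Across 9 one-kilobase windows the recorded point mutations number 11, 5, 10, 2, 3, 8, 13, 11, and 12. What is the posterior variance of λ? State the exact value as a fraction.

Total count: 11 + 5 + 10 + 2 + 3 + 8 + 13 + 11 + 12 = 75.
Total exposure: 9 kilobases.
Gamma(α, β) with Poisson data over total exposure Σt gives posterior Gamma(α+Σx, β+Σt) = Gamma(92, 10).
Posterior variance = α'/β'² = 92/100 = 23/25.

23/25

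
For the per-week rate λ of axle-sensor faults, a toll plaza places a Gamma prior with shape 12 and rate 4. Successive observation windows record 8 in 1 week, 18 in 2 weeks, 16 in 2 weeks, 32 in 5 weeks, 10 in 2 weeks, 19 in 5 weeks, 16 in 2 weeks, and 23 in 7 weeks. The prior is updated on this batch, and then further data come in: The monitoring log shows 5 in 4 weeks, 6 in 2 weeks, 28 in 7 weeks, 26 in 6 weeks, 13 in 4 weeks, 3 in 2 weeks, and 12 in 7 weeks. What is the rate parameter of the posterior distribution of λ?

62

Total count: 8 + 18 + 16 + 32 + 10 + 19 + 16 + 23 = 142.
Total exposure: 1 + 2 + 2 + 5 + 2 + 5 + 2 + 7 = 26 weeks.
After the first batch: Gamma(12 + 142, 4 + 26) = Gamma(154, 30).
Total count: 5 + 6 + 28 + 26 + 13 + 3 + 12 = 93.
Total exposure: 4 + 2 + 7 + 6 + 4 + 2 + 7 = 32 weeks.
After the second batch: Gamma(154 + 93, 30 + 32) = Gamma(247, 62).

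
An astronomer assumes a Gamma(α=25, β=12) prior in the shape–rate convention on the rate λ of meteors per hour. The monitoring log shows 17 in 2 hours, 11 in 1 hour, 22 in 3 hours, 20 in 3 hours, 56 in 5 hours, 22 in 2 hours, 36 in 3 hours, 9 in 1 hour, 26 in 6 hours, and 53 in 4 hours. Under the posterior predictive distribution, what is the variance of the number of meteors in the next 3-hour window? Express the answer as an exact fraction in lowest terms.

4455/196

Total count: 17 + 11 + 22 + 20 + 56 + 22 + 36 + 9 + 26 + 53 = 272.
Total exposure: 2 + 1 + 3 + 3 + 5 + 2 + 3 + 1 + 6 + 4 = 30 hours.
By Gamma–Poisson conjugacy, the posterior is Gamma(α + Σx, β + Σt) = Gamma(25 + 272, 12 + 30) = Gamma(297, 42).
The posterior predictive for a window of length T is Negative Binomial with variance T·α'·(β'+T)/β'² = 3·297·45/1764 = 4455/196.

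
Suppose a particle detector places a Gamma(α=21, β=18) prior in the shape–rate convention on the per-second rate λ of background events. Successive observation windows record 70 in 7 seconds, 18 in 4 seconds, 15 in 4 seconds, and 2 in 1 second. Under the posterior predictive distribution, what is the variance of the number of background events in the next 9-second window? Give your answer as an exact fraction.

Total count: 70 + 18 + 15 + 2 = 105.
Total exposure: 7 + 4 + 4 + 1 = 16 seconds.
The Gamma prior is conjugate for the Poisson rate, so λ | data ~ Gamma(21+105, 18+16) = Gamma(126, 34).
The posterior predictive for a window of length T is Negative Binomial with variance T·α'·(β'+T)/β'² = 9·126·43/1156 = 24381/578.

24381/578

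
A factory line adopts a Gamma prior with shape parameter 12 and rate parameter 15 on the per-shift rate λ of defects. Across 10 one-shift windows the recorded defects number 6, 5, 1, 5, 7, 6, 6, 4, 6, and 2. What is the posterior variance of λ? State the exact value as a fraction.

12/125

Total count: 6 + 5 + 1 + 5 + 7 + 6 + 6 + 4 + 6 + 2 = 48.
Total exposure: 10 shifts.
The Gamma prior is conjugate for the Poisson rate, so λ | data ~ Gamma(12+48, 15+10) = Gamma(60, 25).
Posterior variance = α'/β'² = 60/625 = 12/125.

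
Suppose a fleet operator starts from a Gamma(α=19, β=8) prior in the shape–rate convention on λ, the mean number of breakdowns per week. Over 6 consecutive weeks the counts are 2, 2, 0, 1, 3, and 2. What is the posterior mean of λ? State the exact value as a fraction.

29/14

Total count: 2 + 2 + 0 + 1 + 3 + 2 = 10.
Total exposure: 6 weeks.
By Gamma–Poisson conjugacy, the posterior is Gamma(α + Σx, β + Σt) = Gamma(19 + 10, 8 + 6) = Gamma(29, 14).
Posterior mean = α'/β' = 29/14.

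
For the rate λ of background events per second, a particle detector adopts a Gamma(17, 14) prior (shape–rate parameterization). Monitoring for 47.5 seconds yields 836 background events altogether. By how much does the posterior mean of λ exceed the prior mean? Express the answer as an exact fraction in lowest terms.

21793/1722

Total count 836 over total exposure 47.5 seconds.
By Gamma–Poisson conjugacy, the posterior is Gamma(α + Σx, β + Σt) = Gamma(17 + 836, 14 + 47.5) = Gamma(853, 123/2).
Posterior mean = 853/(123/2) = 1706/123; prior mean = 17/14 = 17/14. Difference = 1706/123 − 17/14 = 21793/1722.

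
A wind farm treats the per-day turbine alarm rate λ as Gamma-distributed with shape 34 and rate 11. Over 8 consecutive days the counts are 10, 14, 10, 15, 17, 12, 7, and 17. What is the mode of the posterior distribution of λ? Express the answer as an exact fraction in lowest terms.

Total count: 10 + 14 + 10 + 15 + 17 + 12 + 7 + 17 = 102.
Total exposure: 8 days.
Gamma(α, β) with Poisson data over total exposure Σt gives posterior Gamma(α+Σx, β+Σt) = Gamma(136, 19).
Posterior mode = (α'−1)/β' = 135/19.

135/19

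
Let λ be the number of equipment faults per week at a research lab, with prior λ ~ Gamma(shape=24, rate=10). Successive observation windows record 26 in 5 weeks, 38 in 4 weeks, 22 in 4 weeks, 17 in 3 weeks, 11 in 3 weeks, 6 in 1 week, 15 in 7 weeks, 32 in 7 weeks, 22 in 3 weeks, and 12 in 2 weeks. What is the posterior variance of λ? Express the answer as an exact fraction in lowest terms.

225/2401

Total count: 26 + 38 + 22 + 17 + 11 + 6 + 15 + 32 + 22 + 12 = 201.
Total exposure: 5 + 4 + 4 + 3 + 3 + 1 + 7 + 7 + 3 + 2 = 39 weeks.
Conjugate update: add total count to the shape and total exposure to the rate, giving Gamma(225, 49).
Posterior variance = α'/β'² = 225/2401.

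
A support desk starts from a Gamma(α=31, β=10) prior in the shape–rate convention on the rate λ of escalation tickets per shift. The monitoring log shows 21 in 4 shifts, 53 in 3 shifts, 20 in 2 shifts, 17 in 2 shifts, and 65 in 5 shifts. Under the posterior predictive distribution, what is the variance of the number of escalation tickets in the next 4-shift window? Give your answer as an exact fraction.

6210/169

Total count: 21 + 53 + 20 + 17 + 65 = 176.
Total exposure: 4 + 3 + 2 + 2 + 5 = 16 shifts.
Gamma(α, β) with Poisson data over total exposure Σt gives posterior Gamma(α+Σx, β+Σt) = Gamma(207, 26).
The posterior predictive for a window of length T is Negative Binomial with variance T·α'·(β'+T)/β'² = 4·207·30/676 = 6210/169.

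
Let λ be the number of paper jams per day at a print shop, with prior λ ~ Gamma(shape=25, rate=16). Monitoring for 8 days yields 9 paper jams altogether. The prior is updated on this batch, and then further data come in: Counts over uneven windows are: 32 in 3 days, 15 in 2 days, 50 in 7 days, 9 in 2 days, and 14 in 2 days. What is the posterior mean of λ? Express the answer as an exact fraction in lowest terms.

Total count 9 over total exposure 8 days.
After the first batch: Gamma(25 + 9, 16 + 8) = Gamma(34, 24).
Total count: 32 + 15 + 50 + 9 + 14 = 120.
Total exposure: 3 + 2 + 7 + 2 + 2 = 16 days.
After the second batch: Gamma(34 + 120, 24 + 16) = Gamma(154, 40).
Posterior mean = α'/β' = 154/40 = 77/20.

77/20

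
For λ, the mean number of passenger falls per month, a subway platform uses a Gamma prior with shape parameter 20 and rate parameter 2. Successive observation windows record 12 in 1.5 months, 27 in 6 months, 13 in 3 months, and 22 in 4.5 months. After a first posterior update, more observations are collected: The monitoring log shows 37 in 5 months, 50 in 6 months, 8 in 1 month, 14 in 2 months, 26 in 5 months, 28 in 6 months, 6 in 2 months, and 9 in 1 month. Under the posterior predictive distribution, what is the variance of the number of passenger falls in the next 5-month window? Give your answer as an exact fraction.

2720/81

Total count: 12 + 27 + 13 + 22 = 74.
Total exposure: 1.5 + 6 + 3 + 4.5 = 15 months.
After the first batch: Gamma(20 + 74, 2 + 15) = Gamma(94, 17).
Total count: 37 + 50 + 8 + 14 + 26 + 28 + 6 + 9 = 178.
Total exposure: 5 + 6 + 1 + 2 + 5 + 6 + 2 + 1 = 28 months.
After the second batch: Gamma(94 + 178, 17 + 28) = Gamma(272, 45).
The posterior predictive for a window of length T is Negative Binomial with variance T·α'·(β'+T)/β'² = 5·272·50/2025 = 2720/81.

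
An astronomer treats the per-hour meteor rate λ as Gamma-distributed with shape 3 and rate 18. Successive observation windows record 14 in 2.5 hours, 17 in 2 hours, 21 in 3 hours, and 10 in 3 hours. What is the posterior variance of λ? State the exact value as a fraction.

Total count: 14 + 17 + 21 + 10 = 62.
Total exposure: 2.5 + 2 + 3 + 3 = 10.5 hours.
Posterior: α' = 3 + 62 = 65, β' = 18 + 10.5 = 57/2.
Posterior variance = α'/β'² = 65/(3249/4) = 260/3249.

260/3249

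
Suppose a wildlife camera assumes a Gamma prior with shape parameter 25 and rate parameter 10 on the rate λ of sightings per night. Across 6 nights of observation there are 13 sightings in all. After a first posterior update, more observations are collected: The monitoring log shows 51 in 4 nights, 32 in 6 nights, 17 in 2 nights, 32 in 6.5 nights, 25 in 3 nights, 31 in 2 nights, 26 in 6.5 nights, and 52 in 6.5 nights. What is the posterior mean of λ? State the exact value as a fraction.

608/105

Total count 13 over total exposure 6 nights.
After the first batch: Gamma(25 + 13, 10 + 6) = Gamma(38, 16).
Total count: 51 + 32 + 17 + 32 + 25 + 31 + 26 + 52 = 266.
Total exposure: 4 + 6 + 2 + 6.5 + 3 + 2 + 6.5 + 6.5 = 36.5 nights.
After the second batch: Gamma(38 + 266, 16 + 36.5) = Gamma(304, 105/2).
Posterior mean = α'/β' = 304/(105/2) = 608/105.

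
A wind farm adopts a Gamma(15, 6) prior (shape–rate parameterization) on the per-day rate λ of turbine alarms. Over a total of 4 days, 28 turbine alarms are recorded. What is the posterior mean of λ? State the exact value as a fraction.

Total count 28 over total exposure 4 days.
Gamma(α, β) with Poisson data over total exposure Σt gives posterior Gamma(α+Σx, β+Σt) = Gamma(43, 10).
Posterior mean = α'/β' = 43/10.

43/10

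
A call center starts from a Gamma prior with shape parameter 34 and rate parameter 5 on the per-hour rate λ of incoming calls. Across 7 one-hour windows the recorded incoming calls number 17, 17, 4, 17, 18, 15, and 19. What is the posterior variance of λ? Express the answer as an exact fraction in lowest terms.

47/48

Total count: 17 + 17 + 4 + 17 + 18 + 15 + 19 = 107.
Total exposure: 7 hours.
Conjugate update: add total count to the shape and total exposure to the rate, giving Gamma(141, 12).
Posterior variance = α'/β'² = 141/144 = 47/48.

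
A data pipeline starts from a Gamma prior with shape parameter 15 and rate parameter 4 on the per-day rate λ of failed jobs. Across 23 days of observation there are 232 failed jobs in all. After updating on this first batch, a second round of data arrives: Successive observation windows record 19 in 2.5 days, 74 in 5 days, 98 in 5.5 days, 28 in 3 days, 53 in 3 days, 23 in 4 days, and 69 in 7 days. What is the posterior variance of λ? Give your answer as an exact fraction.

Total count 232 over total exposure 23 days.
After the first batch: Gamma(15 + 232, 4 + 23) = Gamma(247, 27).
Total count: 19 + 74 + 98 + 28 + 53 + 23 + 69 = 364.
Total exposure: 2.5 + 5 + 5.5 + 3 + 3 + 4 + 7 = 30 days.
After the second batch: Gamma(247 + 364, 27 + 30) = Gamma(611, 57).
Posterior variance = α'/β'² = 611/3249.

611/3249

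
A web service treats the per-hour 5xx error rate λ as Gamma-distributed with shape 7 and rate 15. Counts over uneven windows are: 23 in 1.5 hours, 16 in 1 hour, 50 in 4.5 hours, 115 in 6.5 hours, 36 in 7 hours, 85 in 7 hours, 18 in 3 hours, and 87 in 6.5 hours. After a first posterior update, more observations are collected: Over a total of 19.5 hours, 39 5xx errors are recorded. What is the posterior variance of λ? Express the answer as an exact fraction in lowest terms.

1904/20449

Total count: 23 + 16 + 50 + 115 + 36 + 85 + 18 + 87 = 430.
Total exposure: 1.5 + 1 + 4.5 + 6.5 + 7 + 7 + 3 + 6.5 = 37 hours.
After the first batch: Gamma(7 + 430, 15 + 37) = Gamma(437, 52).
Total count 39 over total exposure 19.5 hours.
After the second batch: Gamma(437 + 39, 52 + 19.5) = Gamma(476, 143/2).
Posterior variance = α'/β'² = 476/(20449/4) = 1904/20449.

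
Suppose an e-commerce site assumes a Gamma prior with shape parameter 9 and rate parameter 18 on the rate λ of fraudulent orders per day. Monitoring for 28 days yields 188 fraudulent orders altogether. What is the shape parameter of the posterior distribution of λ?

197

Total count 188 over total exposure 28 days.
Conjugate update: add total count to the shape and total exposure to the rate, giving Gamma(197, 46).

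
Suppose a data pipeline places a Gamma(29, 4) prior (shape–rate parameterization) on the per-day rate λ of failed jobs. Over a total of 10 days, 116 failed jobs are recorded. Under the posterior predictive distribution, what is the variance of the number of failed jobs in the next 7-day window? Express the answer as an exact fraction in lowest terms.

Total count 116 over total exposure 10 days.
By Gamma–Poisson conjugacy, the posterior is Gamma(α + Σx, β + Σt) = Gamma(29 + 116, 4 + 10) = Gamma(145, 14).
The posterior predictive for a window of length T is Negative Binomial with variance T·α'·(β'+T)/β'² = 7·145·21/196 = 435/4.

435/4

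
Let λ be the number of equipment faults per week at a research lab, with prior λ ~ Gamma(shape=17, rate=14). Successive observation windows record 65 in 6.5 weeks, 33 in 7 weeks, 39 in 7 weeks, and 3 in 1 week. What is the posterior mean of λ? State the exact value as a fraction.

314/71

Total count: 65 + 33 + 39 + 3 = 140.
Total exposure: 6.5 + 7 + 7 + 1 = 21.5 weeks.
Posterior: α' = 17 + 140 = 157, β' = 14 + 21.5 = 71/2.
Posterior mean = α'/β' = 157/(71/2) = 314/71.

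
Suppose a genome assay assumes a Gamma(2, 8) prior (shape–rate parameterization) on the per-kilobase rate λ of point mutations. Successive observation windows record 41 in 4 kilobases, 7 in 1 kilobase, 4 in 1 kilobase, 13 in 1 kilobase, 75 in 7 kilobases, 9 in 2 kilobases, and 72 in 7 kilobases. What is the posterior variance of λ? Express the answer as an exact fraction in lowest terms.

223/961

Total count: 41 + 7 + 4 + 13 + 75 + 9 + 72 = 221.
Total exposure: 4 + 1 + 1 + 1 + 7 + 2 + 7 = 23 kilobases.
The Gamma prior is conjugate for the Poisson rate, so λ | data ~ Gamma(2+221, 8+23) = Gamma(223, 31).
Posterior variance = α'/β'² = 223/961.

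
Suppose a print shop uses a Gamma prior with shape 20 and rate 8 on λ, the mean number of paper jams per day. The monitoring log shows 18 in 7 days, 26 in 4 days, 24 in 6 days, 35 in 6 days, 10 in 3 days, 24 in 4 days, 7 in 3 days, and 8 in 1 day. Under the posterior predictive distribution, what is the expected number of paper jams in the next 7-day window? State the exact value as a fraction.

Total count: 18 + 26 + 24 + 35 + 10 + 24 + 7 + 8 = 152.
Total exposure: 7 + 4 + 6 + 6 + 3 + 4 + 3 + 1 = 34 days.
By Gamma–Poisson conjugacy, the posterior is Gamma(α + Σx, β + Σt) = Gamma(20 + 152, 8 + 34) = Gamma(172, 42).
Predictive mean over a 7-day window = T·E[λ|data] = 7·172/42 = 86/3.

86/3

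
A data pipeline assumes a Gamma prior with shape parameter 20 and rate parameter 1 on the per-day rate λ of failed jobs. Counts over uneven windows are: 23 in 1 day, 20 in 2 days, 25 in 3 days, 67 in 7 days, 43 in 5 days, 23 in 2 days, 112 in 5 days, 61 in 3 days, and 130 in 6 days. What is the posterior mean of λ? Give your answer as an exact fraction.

Total count: 23 + 20 + 25 + 67 + 43 + 23 + 112 + 61 + 130 = 504.
Total exposure: 1 + 2 + 3 + 7 + 5 + 2 + 5 + 3 + 6 = 34 days.
Conjugate update: add total count to the shape and total exposure to the rate, giving Gamma(524, 35).
Posterior mean = α'/β' = 524/35.

524/35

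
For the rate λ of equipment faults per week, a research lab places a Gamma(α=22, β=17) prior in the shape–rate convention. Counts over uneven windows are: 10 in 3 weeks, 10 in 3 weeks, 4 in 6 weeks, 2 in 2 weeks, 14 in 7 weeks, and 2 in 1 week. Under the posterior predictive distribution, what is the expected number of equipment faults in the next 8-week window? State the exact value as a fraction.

512/39

Total count: 10 + 10 + 4 + 2 + 14 + 2 = 42.
Total exposure: 3 + 3 + 6 + 2 + 7 + 1 = 22 weeks.
Posterior: α' = 22 + 42 = 64, β' = 17 + 22 = 39.
Predictive mean over an 8-week window = T·E[λ|data] = 8·64/39 = 512/39.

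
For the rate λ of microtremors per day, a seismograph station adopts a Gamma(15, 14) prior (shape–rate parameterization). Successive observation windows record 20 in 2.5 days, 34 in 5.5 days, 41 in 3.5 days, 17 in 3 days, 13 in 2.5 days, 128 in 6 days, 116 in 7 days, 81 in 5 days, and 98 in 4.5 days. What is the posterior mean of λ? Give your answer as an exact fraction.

1126/107

Total count: 20 + 34 + 41 + 17 + 13 + 128 + 116 + 81 + 98 = 548.
Total exposure: 2.5 + 5.5 + 3.5 + 3 + 2.5 + 6 + 7 + 5 + 4.5 = 39.5 days.
The Gamma prior is conjugate for the Poisson rate, so λ | data ~ Gamma(15+548, 14+39.5) = Gamma(563, 107/2).
Posterior mean = α'/β' = 563/(107/2) = 1126/107.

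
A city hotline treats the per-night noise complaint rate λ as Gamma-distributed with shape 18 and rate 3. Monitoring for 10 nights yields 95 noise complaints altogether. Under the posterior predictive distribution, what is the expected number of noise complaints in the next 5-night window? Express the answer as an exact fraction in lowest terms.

565/13

Total count 95 over total exposure 10 nights.
Conjugate update: add total count to the shape and total exposure to the rate, giving Gamma(113, 13).
Predictive mean over a 5-night window = T·E[λ|data] = 5·113/13 = 565/13.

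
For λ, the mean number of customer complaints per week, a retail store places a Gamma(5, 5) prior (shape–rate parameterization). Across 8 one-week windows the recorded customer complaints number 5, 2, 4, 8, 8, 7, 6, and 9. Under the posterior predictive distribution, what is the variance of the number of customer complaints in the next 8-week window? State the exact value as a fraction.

Total count: 5 + 2 + 4 + 8 + 8 + 7 + 6 + 9 = 49.
Total exposure: 8 weeks.
Gamma(α, β) with Poisson data over total exposure Σt gives posterior Gamma(α+Σx, β+Σt) = Gamma(54, 13).
The posterior predictive for a window of length T is Negative Binomial with variance T·α'·(β'+T)/β'² = 8·54·21/169 = 9072/169.

9072/169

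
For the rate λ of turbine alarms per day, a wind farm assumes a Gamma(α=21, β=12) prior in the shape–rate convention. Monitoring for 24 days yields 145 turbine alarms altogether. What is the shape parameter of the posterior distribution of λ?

Total count 145 over total exposure 24 days.
The Gamma prior is conjugate for the Poisson rate, so λ | data ~ Gamma(21+145, 12+24) = Gamma(166, 36).

166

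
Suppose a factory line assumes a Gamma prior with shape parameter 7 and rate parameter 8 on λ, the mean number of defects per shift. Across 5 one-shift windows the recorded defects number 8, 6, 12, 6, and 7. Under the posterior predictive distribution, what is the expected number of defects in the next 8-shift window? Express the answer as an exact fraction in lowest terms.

Total count: 8 + 6 + 12 + 6 + 7 = 39.
Total exposure: 5 shifts.
Conjugate update: add total count to the shape and total exposure to the rate, giving Gamma(46, 13).
Predictive mean over an 8-shift window = T·E[λ|data] = 8·46/13 = 368/13.

368/13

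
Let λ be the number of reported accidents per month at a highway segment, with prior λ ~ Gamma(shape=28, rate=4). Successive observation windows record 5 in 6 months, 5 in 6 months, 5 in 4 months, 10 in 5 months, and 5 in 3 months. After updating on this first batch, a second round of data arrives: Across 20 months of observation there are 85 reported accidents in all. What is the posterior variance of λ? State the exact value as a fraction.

143/2304

Total count: 5 + 5 + 5 + 10 + 5 = 30.
Total exposure: 6 + 6 + 4 + 5 + 3 = 24 months.
After the first batch: Gamma(28 + 30, 4 + 24) = Gamma(58, 28).
Total count 85 over total exposure 20 months.
After the second batch: Gamma(58 + 85, 28 + 20) = Gamma(143, 48).
Posterior variance = α'/β'² = 143/2304.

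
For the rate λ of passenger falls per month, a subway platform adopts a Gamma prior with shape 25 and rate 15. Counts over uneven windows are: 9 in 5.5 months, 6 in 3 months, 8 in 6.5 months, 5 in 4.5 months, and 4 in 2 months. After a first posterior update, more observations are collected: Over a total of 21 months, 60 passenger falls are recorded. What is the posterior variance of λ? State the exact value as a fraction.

Total count: 9 + 6 + 8 + 5 + 4 = 32.
Total exposure: 5.5 + 3 + 6.5 + 4.5 + 2 = 21.5 months.
After the first batch: Gamma(25 + 32, 15 + 21.5) = Gamma(57, 73/2).
Total count 60 over total exposure 21 months.
After the second batch: Gamma(57 + 60, 73/2 + 21) = Gamma(117, 115/2).
Posterior variance = α'/β'² = 117/(13225/4) = 468/13225.

468/13225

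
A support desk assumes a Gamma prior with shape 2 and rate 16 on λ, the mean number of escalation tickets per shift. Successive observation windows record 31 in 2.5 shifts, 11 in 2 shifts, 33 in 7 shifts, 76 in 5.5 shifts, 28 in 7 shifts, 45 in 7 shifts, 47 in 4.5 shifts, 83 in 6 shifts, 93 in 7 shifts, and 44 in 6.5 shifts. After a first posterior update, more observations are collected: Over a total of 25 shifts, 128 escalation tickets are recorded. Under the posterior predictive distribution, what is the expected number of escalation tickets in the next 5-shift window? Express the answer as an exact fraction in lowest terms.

Total count: 31 + 11 + 33 + 76 + 28 + 45 + 47 + 83 + 93 + 44 = 491.
Total exposure: 2.5 + 2 + 7 + 5.5 + 7 + 7 + 4.5 + 6 + 7 + 6.5 = 55 shifts.
After the first batch: Gamma(2 + 491, 16 + 55) = Gamma(493, 71).
Total count 128 over total exposure 25 shifts.
After the second batch: Gamma(493 + 128, 71 + 25) = Gamma(621, 96).
Predictive mean over a 5-shift window = T·E[λ|data] = 5·621/96 = 1035/32.

1035/32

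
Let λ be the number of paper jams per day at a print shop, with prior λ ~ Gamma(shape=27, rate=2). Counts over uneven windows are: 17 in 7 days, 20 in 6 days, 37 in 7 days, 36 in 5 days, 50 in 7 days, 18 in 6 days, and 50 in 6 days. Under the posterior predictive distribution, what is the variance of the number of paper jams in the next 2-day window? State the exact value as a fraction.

6120/529

Total count: 17 + 20 + 37 + 36 + 50 + 18 + 50 = 228.
Total exposure: 7 + 6 + 7 + 5 + 7 + 6 + 6 = 44 days.
The Gamma prior is conjugate for the Poisson rate, so λ | data ~ Gamma(27+228, 2+44) = Gamma(255, 46).
The posterior predictive for a window of length T is Negative Binomial with variance T·α'·(β'+T)/β'² = 2·255·48/2116 = 6120/529.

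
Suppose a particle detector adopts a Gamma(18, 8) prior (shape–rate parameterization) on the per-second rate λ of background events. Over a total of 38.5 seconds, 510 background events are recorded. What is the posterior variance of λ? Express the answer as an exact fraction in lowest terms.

Total count 510 over total exposure 38.5 seconds.
Posterior: α' = 18 + 510 = 528, β' = 8 + 38.5 = 93/2.
Posterior variance = α'/β'² = 528/(8649/4) = 704/2883.

704/2883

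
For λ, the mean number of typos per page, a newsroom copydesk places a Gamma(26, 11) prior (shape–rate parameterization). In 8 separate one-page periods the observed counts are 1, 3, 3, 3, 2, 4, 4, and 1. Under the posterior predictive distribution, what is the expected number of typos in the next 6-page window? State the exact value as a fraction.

Total count: 1 + 3 + 3 + 3 + 2 + 4 + 4 + 1 = 21.
Total exposure: 8 pages.
Posterior: α' = 26 + 21 = 47, β' = 11 + 8 = 19.
Predictive mean over a 6-page window = T·E[λ|data] = 6·47/19 = 282/19.

282/19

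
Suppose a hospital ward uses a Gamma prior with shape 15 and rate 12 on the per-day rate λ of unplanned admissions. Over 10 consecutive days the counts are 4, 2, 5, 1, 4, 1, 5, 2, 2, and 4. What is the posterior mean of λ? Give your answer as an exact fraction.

Total count: 4 + 2 + 5 + 1 + 4 + 1 + 5 + 2 + 2 + 4 = 30.
Total exposure: 10 days.
Conjugate update: add total count to the shape and total exposure to the rate, giving Gamma(45, 22).
Posterior mean = α'/β' = 45/22.

45/22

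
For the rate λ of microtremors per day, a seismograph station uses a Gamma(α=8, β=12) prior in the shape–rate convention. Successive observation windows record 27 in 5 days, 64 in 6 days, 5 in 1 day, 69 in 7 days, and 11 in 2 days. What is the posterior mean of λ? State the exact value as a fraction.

184/33

Total count: 27 + 64 + 5 + 69 + 11 = 176.
Total exposure: 5 + 6 + 1 + 7 + 2 = 21 days.
The Gamma prior is conjugate for the Poisson rate, so λ | data ~ Gamma(8+176, 12+21) = Gamma(184, 33).
Posterior mean = α'/β' = 184/33.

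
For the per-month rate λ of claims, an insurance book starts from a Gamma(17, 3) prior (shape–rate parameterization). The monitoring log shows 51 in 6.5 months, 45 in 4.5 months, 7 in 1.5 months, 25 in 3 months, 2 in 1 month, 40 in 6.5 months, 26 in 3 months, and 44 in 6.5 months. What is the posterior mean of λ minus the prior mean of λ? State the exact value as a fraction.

335/213

Total count: 51 + 45 + 7 + 25 + 2 + 40 + 26 + 44 = 240.
Total exposure: 6.5 + 4.5 + 1.5 + 3 + 1 + 6.5 + 3 + 6.5 = 32.5 months.
Posterior: α' = 17 + 240 = 257, β' = 3 + 32.5 = 71/2.
Posterior mean = 257/(71/2) = 514/71; prior mean = 17/3 = 17/3. Difference = 514/71 − 17/3 = 335/213.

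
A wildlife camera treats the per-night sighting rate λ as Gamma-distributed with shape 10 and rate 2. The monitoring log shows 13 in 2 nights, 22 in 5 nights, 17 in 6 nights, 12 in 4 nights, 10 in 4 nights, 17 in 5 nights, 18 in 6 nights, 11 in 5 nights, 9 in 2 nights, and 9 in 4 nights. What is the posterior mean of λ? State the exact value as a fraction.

148/45

Total count: 13 + 22 + 17 + 12 + 10 + 17 + 18 + 11 + 9 + 9 = 138.
Total exposure: 2 + 5 + 6 + 4 + 4 + 5 + 6 + 5 + 2 + 4 = 43 nights.
Gamma(α, β) with Poisson data over total exposure Σt gives posterior Gamma(α+Σx, β+Σt) = Gamma(148, 45).
Posterior mean = α'/β' = 148/45.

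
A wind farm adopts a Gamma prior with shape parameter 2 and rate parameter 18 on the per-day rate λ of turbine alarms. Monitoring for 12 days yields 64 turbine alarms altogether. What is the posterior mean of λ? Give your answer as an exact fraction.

11/5

Total count 64 over total exposure 12 days.
Posterior: α' = 2 + 64 = 66, β' = 18 + 12 = 30.
Posterior mean = α'/β' = 66/30 = 11/5.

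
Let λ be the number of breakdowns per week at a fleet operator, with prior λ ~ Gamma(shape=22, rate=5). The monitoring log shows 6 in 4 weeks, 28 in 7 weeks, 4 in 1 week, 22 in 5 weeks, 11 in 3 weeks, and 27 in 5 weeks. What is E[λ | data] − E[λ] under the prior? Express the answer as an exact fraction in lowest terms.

-2/5

Total count: 6 + 28 + 4 + 22 + 11 + 27 = 98.
Total exposure: 4 + 7 + 1 + 5 + 3 + 5 = 25 weeks.
The Gamma prior is conjugate for the Poisson rate, so λ | data ~ Gamma(22+98, 5+25) = Gamma(120, 30).
Posterior mean = 120/30 = 4; prior mean = 22/5 = 22/5. Difference = 4 − 22/5 = -2/5.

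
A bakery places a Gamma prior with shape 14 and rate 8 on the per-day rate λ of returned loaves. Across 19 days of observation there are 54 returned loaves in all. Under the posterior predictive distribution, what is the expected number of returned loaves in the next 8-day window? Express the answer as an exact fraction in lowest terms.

Total count 54 over total exposure 19 days.
Conjugate update: add total count to the shape and total exposure to the rate, giving Gamma(68, 27).
Predictive mean over an 8-day window = T·E[λ|data] = 8·68/27 = 544/27.

544/27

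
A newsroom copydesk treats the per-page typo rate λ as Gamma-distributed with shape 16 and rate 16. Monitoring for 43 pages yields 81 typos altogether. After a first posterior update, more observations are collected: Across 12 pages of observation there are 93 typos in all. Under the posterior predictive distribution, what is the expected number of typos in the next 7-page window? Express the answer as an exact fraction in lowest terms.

Total count 81 over total exposure 43 pages.
After the first batch: Gamma(16 + 81, 16 + 43) = Gamma(97, 59).
Total count 93 over total exposure 12 pages.
After the second batch: Gamma(97 + 93, 59 + 12) = Gamma(190, 71).
Predictive mean over a 7-page window = T·E[λ|data] = 7·190/71 = 1330/71.

1330/71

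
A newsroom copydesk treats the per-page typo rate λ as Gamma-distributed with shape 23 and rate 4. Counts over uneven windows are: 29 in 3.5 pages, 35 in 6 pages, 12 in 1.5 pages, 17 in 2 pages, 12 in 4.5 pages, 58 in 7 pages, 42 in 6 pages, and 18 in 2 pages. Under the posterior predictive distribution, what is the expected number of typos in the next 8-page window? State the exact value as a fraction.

Total count: 29 + 35 + 12 + 17 + 12 + 58 + 42 + 18 = 223.
Total exposure: 3.5 + 6 + 1.5 + 2 + 4.5 + 7 + 6 + 2 = 32.5 pages.
The Gamma prior is conjugate for the Poisson rate, so λ | data ~ Gamma(23+223, 4+32.5) = Gamma(246, 73/2).
Predictive mean over an 8-page window = T·E[λ|data] = 8·246/(73/2) = 3936/73.

3936/73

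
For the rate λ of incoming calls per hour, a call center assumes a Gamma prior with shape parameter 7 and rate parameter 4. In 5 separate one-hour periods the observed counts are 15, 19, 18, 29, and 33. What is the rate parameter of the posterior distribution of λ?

Total count: 15 + 19 + 18 + 29 + 33 = 114.
Total exposure: 5 hours.
By Gamma–Poisson conjugacy, the posterior is Gamma(α + Σx, β + Σt) = Gamma(7 + 114, 4 + 5) = Gamma(121, 9).

9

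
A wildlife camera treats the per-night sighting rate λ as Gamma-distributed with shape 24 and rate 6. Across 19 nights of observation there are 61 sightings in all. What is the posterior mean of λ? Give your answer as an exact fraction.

17/5

Total count 61 over total exposure 19 nights.
The Gamma prior is conjugate for the Poisson rate, so λ | data ~ Gamma(24+61, 6+19) = Gamma(85, 25).
Posterior mean = α'/β' = 85/25 = 17/5.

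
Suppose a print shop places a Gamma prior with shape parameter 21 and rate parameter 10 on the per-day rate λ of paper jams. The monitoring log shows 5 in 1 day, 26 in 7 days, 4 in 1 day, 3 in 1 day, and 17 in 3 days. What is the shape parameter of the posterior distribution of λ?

Total count: 5 + 26 + 4 + 3 + 17 = 55.
Total exposure: 1 + 7 + 1 + 1 + 3 = 13 days.
The Gamma prior is conjugate for the Poisson rate, so λ | data ~ Gamma(21+55, 10+13) = Gamma(76, 23).

76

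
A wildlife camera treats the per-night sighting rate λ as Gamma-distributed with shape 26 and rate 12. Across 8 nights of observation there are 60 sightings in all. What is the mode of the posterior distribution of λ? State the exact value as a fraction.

Total count 60 over total exposure 8 nights.
Gamma(α, β) with Poisson data over total exposure Σt gives posterior Gamma(α+Σx, β+Σt) = Gamma(86, 20).
Posterior mode = (α'−1)/β' = 85/20 = 17/4.

17/4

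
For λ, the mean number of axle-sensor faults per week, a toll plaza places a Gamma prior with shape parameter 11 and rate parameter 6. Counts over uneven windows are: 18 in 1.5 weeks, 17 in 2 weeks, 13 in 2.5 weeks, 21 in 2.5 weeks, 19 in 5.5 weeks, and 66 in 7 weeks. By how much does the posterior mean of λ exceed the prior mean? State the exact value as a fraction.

77/18

Total count: 18 + 17 + 13 + 21 + 19 + 66 = 154.
Total exposure: 1.5 + 2 + 2.5 + 2.5 + 5.5 + 7 = 21 weeks.
Gamma(α, β) with Poisson data over total exposure Σt gives posterior Gamma(α+Σx, β+Σt) = Gamma(165, 27).
Posterior mean = 165/27 = 55/9; prior mean = 11/6 = 11/6. Difference = 55/9 − 11/6 = 77/18.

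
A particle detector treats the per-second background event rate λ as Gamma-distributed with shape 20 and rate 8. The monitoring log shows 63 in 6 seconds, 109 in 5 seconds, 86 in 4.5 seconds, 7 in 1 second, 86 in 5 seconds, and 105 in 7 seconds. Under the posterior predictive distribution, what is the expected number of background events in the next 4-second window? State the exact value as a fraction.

3808/73

Total count: 63 + 109 + 86 + 7 + 86 + 105 = 456.
Total exposure: 6 + 5 + 4.5 + 1 + 5 + 7 = 28.5 seconds.
By Gamma–Poisson conjugacy, the posterior is Gamma(α + Σx, β + Σt) = Gamma(20 + 456, 8 + 28.5) = Gamma(476, 73/2).
Predictive mean over a 4-second window = T·E[λ|data] = 4·476/(73/2) = 3808/73.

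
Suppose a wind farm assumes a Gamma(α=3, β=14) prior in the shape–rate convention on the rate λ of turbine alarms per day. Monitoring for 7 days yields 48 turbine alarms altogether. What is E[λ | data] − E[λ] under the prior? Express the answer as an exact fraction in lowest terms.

31/14

Total count 48 over total exposure 7 days.
The Gamma prior is conjugate for the Poisson rate, so λ | data ~ Gamma(3+48, 14+7) = Gamma(51, 21).
Posterior mean = 51/21 = 17/7; prior mean = 3/14 = 3/14. Difference = 17/7 − 3/14 = 31/14.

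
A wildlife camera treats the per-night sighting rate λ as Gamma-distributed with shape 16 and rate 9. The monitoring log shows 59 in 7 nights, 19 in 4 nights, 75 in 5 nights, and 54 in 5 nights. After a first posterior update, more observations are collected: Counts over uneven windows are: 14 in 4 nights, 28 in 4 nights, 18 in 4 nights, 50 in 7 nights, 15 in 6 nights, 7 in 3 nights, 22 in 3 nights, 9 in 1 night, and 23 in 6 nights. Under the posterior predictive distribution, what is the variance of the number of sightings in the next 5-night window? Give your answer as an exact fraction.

Total count: 59 + 19 + 75 + 54 = 207.
Total exposure: 7 + 4 + 5 + 5 = 21 nights.
After the first batch: Gamma(16 + 207, 9 + 21) = Gamma(223, 30).
Total count: 14 + 28 + 18 + 50 + 15 + 7 + 22 + 9 + 23 = 186.
Total exposure: 4 + 4 + 4 + 7 + 6 + 3 + 3 + 1 + 6 = 38 nights.
After the second batch: Gamma(223 + 186, 30 + 38) = Gamma(409, 68).
The posterior predictive for a window of length T is Negative Binomial with variance T·α'·(β'+T)/β'² = 5·409·73/4624 = 149285/4624.

149285/4624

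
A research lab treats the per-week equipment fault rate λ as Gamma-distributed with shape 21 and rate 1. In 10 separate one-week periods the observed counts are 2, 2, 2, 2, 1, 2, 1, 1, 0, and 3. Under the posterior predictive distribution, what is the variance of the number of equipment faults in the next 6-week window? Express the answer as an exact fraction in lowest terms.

Total count: 2 + 2 + 2 + 2 + 1 + 2 + 1 + 1 + 0 + 3 = 16.
Total exposure: 10 weeks.
Gamma(α, β) with Poisson data over total exposure Σt gives posterior Gamma(α+Σx, β+Σt) = Gamma(37, 11).
The posterior predictive for a window of length T is Negative Binomial with variance T·α'·(β'+T)/β'² = 6·37·17/121 = 3774/121.

3774/121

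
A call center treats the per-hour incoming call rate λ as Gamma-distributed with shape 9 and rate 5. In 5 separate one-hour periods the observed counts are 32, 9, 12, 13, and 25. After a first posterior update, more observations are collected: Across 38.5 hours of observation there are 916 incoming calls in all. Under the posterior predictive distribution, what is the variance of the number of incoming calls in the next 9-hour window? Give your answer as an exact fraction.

2103120/9409

Total count: 32 + 9 + 12 + 13 + 25 = 91.
Total exposure: 5 hours.
After the first batch: Gamma(9 + 91, 5 + 5) = Gamma(100, 10).
Total count 916 over total exposure 38.5 hours.
After the second batch: Gamma(100 + 916, 10 + 38.5) = Gamma(1016, 97/2).
The posterior predictive for a window of length T is Negative Binomial with variance T·α'·(β'+T)/β'² = 9·1016·(115/2)/(9409/4) = 2103120/9409.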